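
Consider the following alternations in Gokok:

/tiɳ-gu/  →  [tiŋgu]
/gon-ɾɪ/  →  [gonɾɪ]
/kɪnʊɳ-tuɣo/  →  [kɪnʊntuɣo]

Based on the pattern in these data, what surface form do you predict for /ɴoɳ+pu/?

[ɴompu]

The data show regressive place assimilation: /ɳ/ → [ŋ] before /g/; /ɳ/ → [n] before /t/. In each pair only place changes, matching the following consonant, while manner and voice stay constant.
No alternation appears in [gonɾɪ]: there the adjacent consonants already agree in place (/n/ and /ɾ/ are both alveolar), so this form is consistent with the same rule.
The rule targets /ɳ/ (voiced retroflex nasal), which sits before the trigger /p/ (bilabial).
Changing only its place to bilabial gives [m] — the voiced bilabial nasal.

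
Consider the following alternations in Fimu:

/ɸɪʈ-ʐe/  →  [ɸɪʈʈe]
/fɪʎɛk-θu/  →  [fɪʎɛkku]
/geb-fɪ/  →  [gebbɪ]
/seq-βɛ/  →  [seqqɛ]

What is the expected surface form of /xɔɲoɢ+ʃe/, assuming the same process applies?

[xɔɲoɢɢe]

The data show progressive total assimilation (/ʐ/ → [ʈ] after /ʈ/; /θ/ → [k] after /k/; /f/ → [b] after /b/; /β/ → [q] after /q/): in every case the target segment becomes identical to its preceding neighbour, copying more than a single feature.
/ʃ/ is the segment targeted by the rule; it sits immediately after /ɢ/, so it assimilates completely and surfaces as [ɢ].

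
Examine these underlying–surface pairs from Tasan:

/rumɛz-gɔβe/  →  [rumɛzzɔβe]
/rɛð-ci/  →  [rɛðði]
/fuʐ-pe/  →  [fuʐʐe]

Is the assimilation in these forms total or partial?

The segment that alternates is /g/, which surfaces as [z] when adjacent to /z/.
The output [z] is identical to the trigger /z/ — every feature (place, manner, voicing) has been copied — so this is total assimilation.
The remaining alternations confirm this: /c/ → [ð] after /ð/; /p/ → [ʐ] after /ʐ/ — in each case the output is a copy of the preceding consonant.

total assimilation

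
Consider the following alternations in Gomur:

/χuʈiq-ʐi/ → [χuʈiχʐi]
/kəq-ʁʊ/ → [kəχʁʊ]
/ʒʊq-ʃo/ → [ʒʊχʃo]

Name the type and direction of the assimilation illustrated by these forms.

The segment that alternates is /q/, which surfaces as [χ] when adjacent to /ʐ/.
/q/ is a stop while /ʐ/ is a fricative; the output [χ] is a fricative, matching the trigger — so the feature that spreads is manner.
Place and voice are unchanged, so the assimilation is partial, not total.
Checking the remaining alternations: /q/ → [χ] before /ʁ/ (stop → fricative, matching a fricative); /q/ → [χ] before /ʃ/ (stop → fricative, matching a fricative) — only manner changes, and always toward the following segment.
Since the segment that changes precedes the conditioning segment, the assimilation is regressive.

regressive manner assimilation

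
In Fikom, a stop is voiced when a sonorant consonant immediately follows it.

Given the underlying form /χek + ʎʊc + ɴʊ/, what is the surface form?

The rule targets /k/ (voiceless velar stop), which sits before the trigger /ʎ/ (voiced).
Changing only its voicing to voiced gives [g] — the voiced velar stop.
At the second juncture, /c/ likewise becomes [ɟ] adjacent to /ɴ/.

[χegʎʊɟɴʊ]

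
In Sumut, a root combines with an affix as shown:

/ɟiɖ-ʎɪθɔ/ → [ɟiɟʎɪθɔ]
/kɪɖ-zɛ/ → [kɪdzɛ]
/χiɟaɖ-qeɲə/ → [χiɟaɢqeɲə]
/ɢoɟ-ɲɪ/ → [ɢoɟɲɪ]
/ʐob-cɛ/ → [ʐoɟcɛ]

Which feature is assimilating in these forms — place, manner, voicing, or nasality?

Comparing underlying and surface forms, /ɖ/ → [ɟ] is the alternation; the neighbouring /ʎ/ is constant.
/ɖ/ is retroflex while /ʎ/ is palatal; the output [ɟ] is palatal, matching the trigger — so the feature that spreads is place.
The same holds elsewhere in the data: /ɖ/ → [d] before /z/ (retroflex → alveolar, matching alveolar); /ɖ/ → [ɢ] before /q/ (retroflex → uvular, matching uvular); /b/ → [ɟ] before /c/ (bilabial → palatal, matching palatal) — only place changes, and always toward the following segment.
No alternation appears in [ɢoɟɲɪ]: there the adjacent consonants already agree in place (/ɟ/ and /ɲ/ are both palatal), so this form is consistent with the same rule.

place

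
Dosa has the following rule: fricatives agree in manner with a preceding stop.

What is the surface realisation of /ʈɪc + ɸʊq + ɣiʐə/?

[ʈɪcpʊqgiʐə]

/ɸ/ is a voiceless bilabial fricative. The preceding trigger /c/ is a stop, so /ɸ/ must become a stop as well.
Changing only its manner to stop gives [p] — the voiceless bilabial stop.
At the second juncture, /ɣ/ likewise becomes [g] adjacent to /q/.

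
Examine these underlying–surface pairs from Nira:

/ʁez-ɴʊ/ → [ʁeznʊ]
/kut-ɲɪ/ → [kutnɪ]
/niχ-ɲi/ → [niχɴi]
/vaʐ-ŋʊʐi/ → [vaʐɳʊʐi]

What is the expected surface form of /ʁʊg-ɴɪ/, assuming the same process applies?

The data show progressive place assimilation: /ɴ/ → [n] after /z/; /ɲ/ → [n] after /t/; /ɲ/ → [ɴ] after /χ/; /ŋ/ → [ɳ] after /ʐ/. In each pair only place changes, matching the preceding consonant, while manner and voice stay constant.
/ɴ/ is a voiced uvular nasal. The preceding trigger /g/ is velar, so /ɴ/ must become velar as well.
The voiced velar nasal is [ŋ], so /ɴ/ → [ŋ].

[ʁʊgŋɪ]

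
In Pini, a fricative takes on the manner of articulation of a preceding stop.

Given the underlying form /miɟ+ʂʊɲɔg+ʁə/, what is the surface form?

The rule targets /ʂ/ (voiceless retroflex fricative), which sits after the trigger /ɟ/ (stop).
A voiceless retroflex stop is [ʈ], so the surface segment is [ʈ].
The same rule applies at the second boundary: /ʁ/ → [ɢ] next to /g/.

[miɟʈʊɲɔgɢə]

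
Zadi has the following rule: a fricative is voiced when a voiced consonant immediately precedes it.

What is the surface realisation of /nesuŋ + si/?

/s/ is a voiceless alveolar fricative. The preceding trigger /ŋ/ is voiced, so /s/ must become voiced as well.
A voiced alveolar fricative is [z], so the surface segment is [z].

[nesuŋzi]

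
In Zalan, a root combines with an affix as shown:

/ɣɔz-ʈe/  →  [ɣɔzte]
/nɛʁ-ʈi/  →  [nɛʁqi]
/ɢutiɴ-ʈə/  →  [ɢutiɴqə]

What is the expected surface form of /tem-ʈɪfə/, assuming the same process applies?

[tempɪfə]

The data show progressive place assimilation: /ʈ/ → [t] after /z/; /ʈ/ → [q] after /ʁ/; /ʈ/ → [q] after /ɴ/. In each pair only place changes, matching the preceding consonant, while manner and voice stay constant.
The rule targets /ʈ/ (voiceless retroflex stop), which sits after the trigger /m/ (bilabial).
Changing only its place to bilabial gives [p] — the voiceless bilabial stop.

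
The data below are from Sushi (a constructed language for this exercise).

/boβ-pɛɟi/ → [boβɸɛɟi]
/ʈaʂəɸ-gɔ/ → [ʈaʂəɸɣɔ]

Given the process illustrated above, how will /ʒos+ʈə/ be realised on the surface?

[ʒosʂə]

The data show progressive manner assimilation: /p/ → [ɸ] after /β/; /g/ → [ɣ] after /ɸ/. In each pair only manner changes, matching the preceding consonant, while place and voice stay constant.
The rule targets /ʈ/ (voiceless retroflex stop), which sits after the trigger /s/ (fricative).
The voiceless retroflex fricative is [ʂ], so /ʈ/ → [ʂ].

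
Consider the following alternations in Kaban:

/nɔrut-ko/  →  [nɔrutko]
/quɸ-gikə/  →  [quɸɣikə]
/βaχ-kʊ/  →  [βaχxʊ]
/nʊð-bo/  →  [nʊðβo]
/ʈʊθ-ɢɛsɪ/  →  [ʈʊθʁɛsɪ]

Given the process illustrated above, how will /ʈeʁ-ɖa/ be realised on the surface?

The data show progressive manner assimilation: /g/ → [ɣ] after /ɸ/; /k/ → [x] after /χ/; /b/ → [β] after /ð/; /ɢ/ → [ʁ] after /θ/. In each pair only manner changes, matching the preceding consonant, while place and voice stay constant.
Nothing changes in [nɔrutko]: there the adjacent consonants already agree in manner (/k/ and /t/ are both stops), so this form is consistent with the same rule.
/ɖ/ is a voiced retroflex stop. The preceding trigger /ʁ/ is a fricative, so /ɖ/ must become a fricative as well.
Changing only its manner to fricative gives [ʐ] — the voiced retroflex fricative.

[ʈeʁʐa]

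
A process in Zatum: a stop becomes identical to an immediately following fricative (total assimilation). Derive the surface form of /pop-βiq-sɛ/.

/p/ is the segment targeted by the rule; it sits immediately before /β/, so it assimilates completely and surfaces as [β].
The same rule applies at the second boundary: /q/ → [s] next to /s/.

[poββissɛ]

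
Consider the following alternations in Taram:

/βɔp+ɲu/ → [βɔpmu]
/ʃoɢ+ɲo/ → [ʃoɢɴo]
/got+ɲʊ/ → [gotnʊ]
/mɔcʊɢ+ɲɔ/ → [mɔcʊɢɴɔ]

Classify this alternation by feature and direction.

progressive place assimilation

Underlying /ɲ/ is realised as [m] next to /p/; /p/ itself does not change.
/ɲ/ is palatal while /p/ is bilabial; the output [m] is bilabial, matching the trigger — so the feature that spreads is place.
Manner and voice are unchanged, so the assimilation is partial, not total.
The same holds elsewhere in the data: /ɲ/ → [ɴ] after /ɢ/ (palatal → uvular, matching uvular); /ɲ/ → [n] after /t/ (palatal → alveolar, matching alveolar) — only place changes, and always toward the preceding segment.
The trigger is the preceding segment, so the direction is progressive (perseverative).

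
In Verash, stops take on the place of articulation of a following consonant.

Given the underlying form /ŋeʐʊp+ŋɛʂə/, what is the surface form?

The rule targets /p/ (voiceless bilabial stop), which sits before the trigger /ŋ/ (velar).
A voiceless velar stop is [k], so the surface segment is [k].

[ŋeʐʊkŋɛʂə]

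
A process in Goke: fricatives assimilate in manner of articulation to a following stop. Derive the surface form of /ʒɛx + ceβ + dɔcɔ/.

/x/ is a voiceless velar fricative. The following trigger /c/ is a stop, so /x/ must become a stop as well.
Changing only its manner to stop gives [k] — the voiceless velar stop.
At the second juncture, /β/ likewise becomes [b] adjacent to /d/.

[ʒɛkcebdɔcɔ]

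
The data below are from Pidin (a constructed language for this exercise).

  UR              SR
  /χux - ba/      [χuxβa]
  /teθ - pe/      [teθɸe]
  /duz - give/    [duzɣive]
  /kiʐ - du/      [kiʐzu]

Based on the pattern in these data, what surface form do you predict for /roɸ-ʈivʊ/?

The data show progressive manner assimilation: /b/ → [β] after /x/; /p/ → [ɸ] after /θ/; /g/ → [ɣ] after /z/; /d/ → [z] after /ʐ/. In each pair only manner changes, matching the preceding consonant, while place and voice stay constant.
The rule targets /ʈ/ (voiceless retroflex stop), which sits after the trigger /ɸ/ (fricative).
The voiceless retroflex fricative is [ʂ], so /ʈ/ → [ʂ].

[roɸʂivʊ]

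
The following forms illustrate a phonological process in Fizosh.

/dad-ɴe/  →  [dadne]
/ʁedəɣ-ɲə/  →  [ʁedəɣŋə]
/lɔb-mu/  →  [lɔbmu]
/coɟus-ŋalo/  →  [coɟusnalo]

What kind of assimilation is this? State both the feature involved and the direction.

progressive place assimilation

Underlying /ɴ/ is realised as [n] next to /d/; /d/ itself does not change.
The change uvular → alveolar matches the place of the preceding /d/, identifying this as place assimilation.
Manner and voice are unchanged, so the assimilation is partial, not total.
Checking the remaining alternations: /ɲ/ → [ŋ] after /ɣ/ (palatal → velar, matching velar); /ŋ/ → [n] after /s/ (velar → alveolar, matching alveolar) — only place changes, and always toward the preceding segment.
Nothing changes in [lɔbmu]: there the adjacent consonants already agree in place (/m/ and /b/ are both bilabial), so this form is consistent with the same rule.
Since the segment that changes follows the conditioning segment, the assimilation is progressive.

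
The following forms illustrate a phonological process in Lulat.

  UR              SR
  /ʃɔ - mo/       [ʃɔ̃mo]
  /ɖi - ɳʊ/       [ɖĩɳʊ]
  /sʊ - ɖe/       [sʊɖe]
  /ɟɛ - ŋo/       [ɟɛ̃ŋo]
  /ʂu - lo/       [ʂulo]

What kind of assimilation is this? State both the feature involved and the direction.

The vowel /ɔ/ surfaces as nasalised [ɔ̃] next to the following nasal /m/ — it has acquired the [+nasal] feature of its neighbour.
Likewise in the remaining data: /i/ → [ĩ] before /ɳ/; /ɛ/ → [ɛ̃] before /ŋ/ — each time a vowel is nasalised next to a following nasal.
No change occurs in [sʊɖe], [ʂulo] because the vowel at the boundary is adjacent to an oral consonant, not a nasal (/ʊ/ next to /ɖ/; /u/ next to /l/).
Because the conditioning nasal is to the right of the vowel that changes, the process is regressive (anticipatory).

regressive nasality assimilation (vowel nasalisation)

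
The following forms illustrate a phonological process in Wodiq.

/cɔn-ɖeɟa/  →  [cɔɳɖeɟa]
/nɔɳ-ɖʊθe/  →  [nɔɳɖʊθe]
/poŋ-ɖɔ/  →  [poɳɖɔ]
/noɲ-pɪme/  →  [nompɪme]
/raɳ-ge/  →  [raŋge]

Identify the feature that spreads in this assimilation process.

place

Comparing underlying and surface forms, /n/ → [ɳ] is the alternation; the neighbouring /ɖ/ is constant.
/n/ is alveolar while /ɖ/ is retroflex; the output [ɳ] is retroflex, matching the trigger — so the feature that spreads is place.
The other alternating forms pattern the same way: /ŋ/ → [ɳ] before /ɖ/ (velar → retroflex, matching retroflex); /ɲ/ → [m] before /p/ (palatal → bilabial, matching bilabial); /ɳ/ → [ŋ] before /g/ (retroflex → velar, matching velar) — only place changes, and always toward the following segment.
No alternation appears in [nɔɳɖʊθe]: there the adjacent consonants already agree in place (/ɳ/ and /ɖ/ are both retroflex), so this form is consistent with the same rule.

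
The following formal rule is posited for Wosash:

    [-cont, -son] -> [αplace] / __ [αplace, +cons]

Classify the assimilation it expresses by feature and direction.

The rule copies the place features (abbreviated [place]) from the environment onto the target, so the assimilating feature is place.
Since the environment is written after the underscore, the trigger follows the target; the direction is regressive.

regressive place assimilation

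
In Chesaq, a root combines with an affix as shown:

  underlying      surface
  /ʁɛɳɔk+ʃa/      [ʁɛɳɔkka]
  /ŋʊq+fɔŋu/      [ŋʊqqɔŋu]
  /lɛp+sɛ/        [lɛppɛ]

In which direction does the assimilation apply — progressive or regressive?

progressive

The segment that alternates is /ʃ/, which surfaces as [k] when adjacent to /k/.
The output [k] is identical to the trigger /k/ — every feature (place, manner, voicing) has been copied — so this is total assimilation.
The other forms behave the same way: /f/ → [q] after /q/; /s/ → [p] after /p/ — in each case the output is a copy of the preceding consonant.
The trigger is the preceding segment, so the direction is progressive (perseverative).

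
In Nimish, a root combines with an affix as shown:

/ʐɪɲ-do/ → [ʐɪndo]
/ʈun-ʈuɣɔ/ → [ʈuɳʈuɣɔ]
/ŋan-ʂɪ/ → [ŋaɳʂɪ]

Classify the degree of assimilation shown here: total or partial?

partial assimilation

Underlying /ɲ/ is realised as [n] next to /d/; /d/ itself does not change.
The change palatal → alveolar matches the place of the following /d/, identifying this as place assimilation.
Manner and voice are unchanged, so the assimilation is partial, not total.
The same holds elsewhere in the data: /n/ → [ɳ] before /ʈ/ (alveolar → retroflex, matching retroflex); /n/ → [ɳ] before /ʂ/ (alveolar → retroflex, matching retroflex) — only place changes, and always toward the following segment.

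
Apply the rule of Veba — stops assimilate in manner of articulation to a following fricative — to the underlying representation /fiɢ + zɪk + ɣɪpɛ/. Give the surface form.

[fiʁzɪxɣɪpɛ]

/ɢ/ is a voiced uvular stop. The following trigger /z/ is a fricative, so /ɢ/ must become a fricative as well.
A voiced uvular fricative is [ʁ], so the surface segment is [ʁ].
The same rule applies at the second boundary: /k/ → [x] next to /ɣ/.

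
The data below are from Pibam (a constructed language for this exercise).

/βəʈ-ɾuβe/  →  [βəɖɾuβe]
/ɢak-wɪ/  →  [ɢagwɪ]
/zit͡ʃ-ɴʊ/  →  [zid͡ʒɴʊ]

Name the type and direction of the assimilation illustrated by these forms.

regressive voicing assimilation

Underlying /ʈ/ is realised as [ɖ] next to /ɾ/; /ɾ/ itself does not change.
The change voiceless → voiced matches the voicing of the following /ɾ/, identifying this as voicing assimilation.
Place and manner are unchanged, so the assimilation is partial, not total.
The other alternating forms pattern the same way: /k/ → [g] before /w/ (voiceless → voiced, matching voiced); /t͡ʃ/ → [d͡ʒ] before /ɴ/ (voiceless → voiced, matching voiced) — only voicing changes, and always toward the following segment.
The trigger is the following segment, so the direction is regressive (anticipatory).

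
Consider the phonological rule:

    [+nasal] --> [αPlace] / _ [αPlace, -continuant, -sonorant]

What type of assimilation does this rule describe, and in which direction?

regressive place assimilation

The shared variable α links the value of the place features (abbreviated [Place]) on the target to the same value on the neighbouring segment, so place is the feature that assimilates.
The conditioning segment sits to the right of the focus bar, meaning the trigger follows the segment that changes — regressive assimilation.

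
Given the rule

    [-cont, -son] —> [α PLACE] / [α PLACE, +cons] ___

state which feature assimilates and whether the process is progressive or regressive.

The rule copies the place features (abbreviated [PLACE]) from the environment onto the target, so the assimilating feature is place.
The conditioning segment sits to the left of the focus bar, meaning the trigger precedes the segment that changes — progressive assimilation.

progressive place assimilation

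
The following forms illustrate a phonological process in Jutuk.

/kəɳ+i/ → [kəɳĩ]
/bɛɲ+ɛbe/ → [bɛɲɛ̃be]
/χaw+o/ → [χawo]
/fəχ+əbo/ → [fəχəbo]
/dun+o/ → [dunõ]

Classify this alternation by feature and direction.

progressive nasality assimilation (vowel nasalisation)

The vowel /i/ surfaces as nasalised [ĩ] next to the preceding nasal /ɳ/ — it has acquired the [+nasal] feature of its neighbour.
The other forms show the same pattern: /ɛ/ → [ɛ̃] after /ɲ/; /o/ → [õ] after /n/ — each time a vowel is nasalised next to a preceding nasal.
No change occurs in [χawo], [fəχəbo] because the vowel at the boundary is adjacent to an oral consonant, not a nasal (/o/ next to /w/; /ə/ next to /χ/).
Because the conditioning nasal is to the left of the vowel that changes, the process is progressive (perseverative).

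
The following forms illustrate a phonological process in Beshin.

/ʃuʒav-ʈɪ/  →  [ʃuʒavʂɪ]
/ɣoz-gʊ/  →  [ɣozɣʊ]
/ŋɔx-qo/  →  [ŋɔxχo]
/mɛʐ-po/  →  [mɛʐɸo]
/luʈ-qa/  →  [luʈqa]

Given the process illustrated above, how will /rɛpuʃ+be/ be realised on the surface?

The data show progressive manner assimilation: /ʈ/ → [ʂ] after /v/; /g/ → [ɣ] after /z/; /q/ → [χ] after /x/; /p/ → [ɸ] after /ʐ/. In each pair only manner changes, matching the preceding consonant, while place and voice stay constant.
Nothing changes in [luʈqa]: there the adjacent consonants already agree in manner (/q/ and /ʈ/ are both stops), so this form is consistent with the same rule.
/b/ is a voiced bilabial stop. The preceding trigger /ʃ/ is a fricative, so /b/ must become a fricative as well.
The voiced bilabial fricative is [β], so /b/ → [β].

[rɛpuʃβe]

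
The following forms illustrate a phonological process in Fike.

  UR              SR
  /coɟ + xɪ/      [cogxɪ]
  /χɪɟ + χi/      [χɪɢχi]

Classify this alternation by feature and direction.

regressive place assimilation

The segment that alternates is /ɟ/, which surfaces as [g] when adjacent to /x/.
The change palatal → velar matches the place of the following /x/, identifying this as place assimilation.
Manner and voice are unchanged, so the assimilation is partial, not total.
The same holds elsewhere in the data: /ɟ/ → [ɢ] before /χ/ (palatal → uvular, matching uvular) — only place changes, and always toward the following segment.
The trigger is the following segment, so the direction is regressive (anticipatory).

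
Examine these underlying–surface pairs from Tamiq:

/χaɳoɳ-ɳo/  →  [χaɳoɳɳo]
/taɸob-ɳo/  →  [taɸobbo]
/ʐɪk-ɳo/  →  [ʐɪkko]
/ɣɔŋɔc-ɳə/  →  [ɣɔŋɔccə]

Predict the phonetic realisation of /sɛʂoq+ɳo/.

The data show progressive total assimilation (/ɳ/ → [b] after /b/; /ɳ/ → [k] after /k/; /ɳ/ → [c] after /c/): in every case the target segment becomes identical to its preceding neighbour, copying more than a single feature.
In [χaɳoɳɳo] the two consonants at the boundary are already identical (/ɳ/ + /ɳ/), so the rule applies vacuously and nothing changes.
/ɳ/ is the segment targeted by the rule; it sits immediately after /q/, so it assimilates completely and surfaces as [q].

[sɛʂoqqo]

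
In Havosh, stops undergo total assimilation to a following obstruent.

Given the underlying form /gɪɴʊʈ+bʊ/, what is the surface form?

/ʈ/ is the segment targeted by the rule; it sits immediately before /b/, so it assimilates completely and surfaces as [b].

[gɪɴʊbbʊ]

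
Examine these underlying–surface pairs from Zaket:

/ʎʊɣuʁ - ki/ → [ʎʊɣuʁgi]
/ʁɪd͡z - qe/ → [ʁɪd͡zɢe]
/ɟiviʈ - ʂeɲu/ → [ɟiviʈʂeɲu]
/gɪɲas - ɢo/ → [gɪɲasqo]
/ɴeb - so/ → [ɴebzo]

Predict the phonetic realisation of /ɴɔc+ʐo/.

The data show progressive voicing assimilation: /k/ → [g] after /ʁ/; /q/ → [ɢ] after /d͡z/; /ɢ/ → [q] after /s/; /s/ → [z] after /b/. In each pair only voicing changes, matching the preceding consonant, while place and manner stay constant.
No alternation appears in [ɟiviʈʂeɲu]: there the adjacent consonants already agree in voicing (/ʂ/ and /ʈ/ are both voiceless), so this form is consistent with the same rule.
The rule targets /ʐ/ (voiced retroflex fricative), which sits after the trigger /c/ (voiceless).
The voiceless retroflex fricative is [ʂ], so /ʐ/ → [ʂ].

[ɴɔcʂo]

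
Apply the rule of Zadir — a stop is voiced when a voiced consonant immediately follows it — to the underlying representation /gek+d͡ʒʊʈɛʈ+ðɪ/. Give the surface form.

[gegd͡ʒʊʈɛɖðɪ]

/k/ is a voiceless velar stop. The following trigger /d͡ʒ/ is voiced, so /k/ must become voiced as well.
Changing only its voicing to voiced gives [g] — the voiced velar stop.
The same rule applies at the second boundary: /ʈ/ → [ɖ] next to /ð/.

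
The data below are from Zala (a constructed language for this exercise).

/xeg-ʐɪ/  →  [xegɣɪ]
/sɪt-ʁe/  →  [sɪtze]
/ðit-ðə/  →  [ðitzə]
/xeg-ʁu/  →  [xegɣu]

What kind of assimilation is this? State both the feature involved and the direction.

progressive place assimilation

Comparing underlying and surface forms, /ʐ/ → [ɣ] is the alternation; the neighbouring /g/ is constant.
The change retroflex → velar matches the place of the preceding /g/, identifying this as place assimilation.
Manner and voice are unchanged, so the assimilation is partial, not total.
The same holds elsewhere in the data: /ʁ/ → [z] after /t/ (uvular → alveolar, matching alveolar); /ð/ → [z] after /t/ (dental → alveolar, matching alveolar); /ʁ/ → [ɣ] after /g/ (uvular → velar, matching velar) — only place changes, and always toward the preceding segment.
The trigger is the preceding segment, so the direction is progressive (perseverative).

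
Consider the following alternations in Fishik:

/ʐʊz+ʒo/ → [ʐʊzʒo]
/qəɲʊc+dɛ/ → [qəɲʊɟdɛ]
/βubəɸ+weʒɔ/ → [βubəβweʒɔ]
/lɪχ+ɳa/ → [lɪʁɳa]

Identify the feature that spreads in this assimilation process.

voicing

Underlying /c/ is realised as [ɟ] next to /d/; /d/ itself does not change.
/c/ is voiceless while /d/ is voiced; the output [ɟ] is voiced, matching the trigger — so the feature that spreads is voicing.
Checking the remaining alternations: /ɸ/ → [β] before /w/ (voiceless → voiced, matching voiced); /χ/ → [ʁ] before /ɳ/ (voiceless → voiced, matching voiced) — only voicing changes, and always toward the following segment.
No alternation appears in [ʐʊzʒo]: there the adjacent consonants already agree in voicing (/z/ and /ʒ/ are both voiced), so this form is consistent with the same rule.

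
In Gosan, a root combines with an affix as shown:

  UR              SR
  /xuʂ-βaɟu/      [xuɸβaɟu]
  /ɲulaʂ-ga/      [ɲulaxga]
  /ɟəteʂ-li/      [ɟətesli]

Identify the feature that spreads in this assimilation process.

place

Underlying /ʂ/ is realised as [ɸ] next to /β/; /β/ itself does not change.
The change retroflex → bilabial matches the place of the following /β/, identifying this as place assimilation.
The same holds elsewhere in the data: /ʂ/ → [x] before /g/ (retroflex → velar, matching velar); /ʂ/ → [s] before /l/ (retroflex → alveolar, matching alveolar) — only place changes, and always toward the following segment.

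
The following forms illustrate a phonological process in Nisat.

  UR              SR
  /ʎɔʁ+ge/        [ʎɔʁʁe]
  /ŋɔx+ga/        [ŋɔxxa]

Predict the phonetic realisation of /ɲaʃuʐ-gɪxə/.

[ɲaʃuʐʐɪxə]

The data show progressive total assimilation (/g/ → [ʁ] after /ʁ/; /g/ → [x] after /x/): in every case the target segment becomes identical to its preceding neighbour, copying more than a single feature.
/g/ is the segment targeted by the rule; it sits immediately after /ʐ/, so it assimilates completely and surfaces as [ʐ].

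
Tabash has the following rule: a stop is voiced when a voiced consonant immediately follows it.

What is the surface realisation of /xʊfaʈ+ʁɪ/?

[xʊfaɖʁɪ]

The rule targets /ʈ/ (voiceless retroflex stop), which sits before the trigger /ʁ/ (voiced).
A voiced retroflex stop is [ɖ], so the surface segment is [ɖ].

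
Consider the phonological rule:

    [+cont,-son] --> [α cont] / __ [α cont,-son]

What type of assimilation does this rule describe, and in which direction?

regressive manner assimilation

The rule copies [cont] (continuancy) from the environment onto the target fricatives; since [±cont] encodes the stop/fricative manner contrast, the assimilating dimension is manner.
The conditioning segment sits to the right of the focus bar, meaning the trigger follows the segment that changes — regressive assimilation.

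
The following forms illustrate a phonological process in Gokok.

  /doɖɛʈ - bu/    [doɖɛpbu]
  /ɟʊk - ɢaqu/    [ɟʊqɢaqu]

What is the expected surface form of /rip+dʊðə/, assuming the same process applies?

[ritdʊðə]

The data show regressive place assimilation: /ʈ/ → [p] before /b/; /k/ → [q] before /ɢ/. In each pair only place changes, matching the following consonant, while manner and voice stay constant.
/p/ is a voiceless bilabial stop. The following trigger /d/ is alveolar, so /p/ must become alveolar as well.
Changing only its place to alveolar gives [t] — the voiceless alveolar stop.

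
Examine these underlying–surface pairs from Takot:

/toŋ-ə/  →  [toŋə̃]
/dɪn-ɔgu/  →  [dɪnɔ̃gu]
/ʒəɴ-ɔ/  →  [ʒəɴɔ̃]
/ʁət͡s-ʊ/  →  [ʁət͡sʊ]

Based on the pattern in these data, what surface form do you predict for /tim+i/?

[timĩ]

The data show progressive nasality assimilation (vowel nasalisation): /ə/ → [ə̃] after /ŋ/; /ɔ/ → [ɔ̃] after /n/; /ɔ/ → [ɔ̃] after /ɴ/ — a vowel is nasalised by an immediately preceding nasal consonant.
No change occurs in [ʁət͡sʊ] because the vowel at the boundary is adjacent to an oral consonant, not a nasal (/ʊ/ next to /t͡s/).
/i/ sits next to the nasal /m/ and is therefore nasalised to [ĩ].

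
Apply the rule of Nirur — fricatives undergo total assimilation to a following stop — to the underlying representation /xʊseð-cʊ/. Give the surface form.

[xʊseccʊ]

/ð/ is the segment targeted by the rule; it sits immediately before /c/, so it assimilates completely and surfaces as [c].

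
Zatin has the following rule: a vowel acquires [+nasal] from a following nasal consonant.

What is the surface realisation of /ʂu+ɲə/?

[ʂũɲə]

/u/ sits next to the nasal /ɲ/ and is therefore nasalised to [ũ].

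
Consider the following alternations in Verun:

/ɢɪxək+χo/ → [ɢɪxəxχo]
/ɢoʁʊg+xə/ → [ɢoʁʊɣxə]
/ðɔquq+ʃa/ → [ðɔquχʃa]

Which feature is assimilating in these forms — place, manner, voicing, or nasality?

The segment that alternates is /k/, which surfaces as [x] when adjacent to /χ/.
The change stop → fricative matches the manner of the following /χ/, identifying this as manner assimilation.
Checking the remaining alternations: /g/ → [ɣ] before /x/ (stop → fricative, matching a fricative); /q/ → [χ] before /ʃ/ (stop → fricative, matching a fricative) — only manner changes, and always toward the following segment.

manner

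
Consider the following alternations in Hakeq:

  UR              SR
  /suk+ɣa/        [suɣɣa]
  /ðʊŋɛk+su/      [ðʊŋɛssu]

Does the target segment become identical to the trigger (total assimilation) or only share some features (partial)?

total assimilation

The segment that alternates is /k/, which surfaces as [ɣ] when adjacent to /ɣ/.
The output [ɣ] is identical to the trigger /ɣ/ — every feature (place, manner, voicing) has been copied — so this is total assimilation.
The other form behaves the same way: /k/ → [s] before /s/ — in each case the output is a copy of the following consonant.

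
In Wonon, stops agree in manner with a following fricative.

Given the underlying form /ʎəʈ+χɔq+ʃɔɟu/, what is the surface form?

The rule targets /ʈ/ (voiceless retroflex stop), which sits before the trigger /χ/ (fricative).
The voiceless retroflex fricative is [ʂ], so /ʈ/ → [ʂ].
At the second juncture, /q/ likewise becomes [χ] adjacent to /ʃ/.

[ʎəʂχɔχʃɔɟu]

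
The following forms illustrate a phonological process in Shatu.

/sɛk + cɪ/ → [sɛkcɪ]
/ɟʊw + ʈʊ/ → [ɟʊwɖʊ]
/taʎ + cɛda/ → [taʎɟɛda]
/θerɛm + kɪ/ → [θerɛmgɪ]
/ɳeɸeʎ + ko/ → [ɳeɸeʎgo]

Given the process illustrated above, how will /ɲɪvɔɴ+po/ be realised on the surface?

[ɲɪvɔɴbo]

The data show progressive voicing assimilation: /ʈ/ → [ɖ] after /w/; /c/ → [ɟ] after /ʎ/; /k/ → [g] after /m/; /k/ → [g] after /ʎ/. In each pair only voicing changes, matching the preceding consonant, while place and manner stay constant.
Nothing changes in [sɛkcɪ]: there the adjacent consonants already agree in voicing (/c/ and /k/ are both voiceless), so this form is consistent with the same rule.
The rule targets /p/ (voiceless bilabial stop), which sits after the trigger /ɴ/ (voiced).
Changing only its voicing to voiced gives [b] — the voiced bilabial stop.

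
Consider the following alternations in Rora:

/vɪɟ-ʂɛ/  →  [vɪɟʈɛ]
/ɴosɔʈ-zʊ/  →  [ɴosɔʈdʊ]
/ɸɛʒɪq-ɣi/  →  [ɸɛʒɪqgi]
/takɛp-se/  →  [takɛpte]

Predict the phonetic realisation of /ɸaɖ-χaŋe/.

[ɸaɖqaŋe]

The data show progressive manner assimilation: /ʂ/ → [ʈ] after /ɟ/; /z/ → [d] after /ʈ/; /ɣ/ → [g] after /q/; /s/ → [t] after /p/. In each pair only manner changes, matching the preceding consonant, while place and voice stay constant.
/χ/ is a voiceless uvular fricative. The preceding trigger /ɖ/ is a stop, so /χ/ must become a stop as well.
A voiceless uvular stop is [q], so the surface segment is [q].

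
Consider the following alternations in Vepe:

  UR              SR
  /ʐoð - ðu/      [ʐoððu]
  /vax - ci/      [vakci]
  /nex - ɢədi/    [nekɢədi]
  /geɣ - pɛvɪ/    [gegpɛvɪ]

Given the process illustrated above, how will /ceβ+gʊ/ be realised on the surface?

The data show regressive manner assimilation: /x/ → [k] before /c/; /x/ → [k] before /ɢ/; /ɣ/ → [g] before /p/. In each pair only manner changes, matching the following consonant, while place and voice stay constant.
No alternation appears in [ʐoððu]: there the adjacent consonants already agree in manner (/ð/ and /ð/ are both fricatives), so this form is consistent with the same rule.
The rule targets /β/ (voiced bilabial fricative), which sits before the trigger /g/ (stop).
A voiced bilabial stop is [b], so the surface segment is [b].

[cebgʊ]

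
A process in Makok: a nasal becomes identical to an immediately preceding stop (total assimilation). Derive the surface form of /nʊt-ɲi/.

/ɲ/ is the segment targeted by the rule; it sits immediately after /t/, so it assimilates completely and surfaces as [t].

[nʊtti]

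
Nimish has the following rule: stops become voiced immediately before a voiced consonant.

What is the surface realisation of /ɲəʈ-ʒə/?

The rule targets /ʈ/ (voiceless retroflex stop), which sits before the trigger /ʒ/ (voiced).
A voiced retroflex stop is [ɖ], so the surface segment is [ɖ].

[ɲəɖʒə]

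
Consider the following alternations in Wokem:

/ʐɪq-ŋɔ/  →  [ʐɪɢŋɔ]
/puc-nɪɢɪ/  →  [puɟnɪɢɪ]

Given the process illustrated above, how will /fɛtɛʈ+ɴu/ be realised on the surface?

The data show regressive voicing assimilation: /q/ → [ɢ] before /ŋ/; /c/ → [ɟ] before /n/. In each pair only voicing changes, matching the following consonant, while place and manner stay constant.
The rule targets /ʈ/ (voiceless retroflex stop), which sits before the trigger /ɴ/ (voiced).
Changing only its voicing to voiced gives [ɖ] — the voiced retroflex stop.

[fɛtɛɖɴu]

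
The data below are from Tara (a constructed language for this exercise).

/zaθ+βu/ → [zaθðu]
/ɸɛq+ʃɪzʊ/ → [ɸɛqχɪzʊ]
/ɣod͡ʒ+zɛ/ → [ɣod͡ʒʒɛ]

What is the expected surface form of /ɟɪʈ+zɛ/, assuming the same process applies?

The data show progressive place assimilation: /β/ → [ð] after /θ/; /ʃ/ → [χ] after /q/; /z/ → [ʒ] after /d͡ʒ/. In each pair only place changes, matching the preceding consonant, while manner and voice stay constant.
/z/ is a voiced alveolar fricative. The preceding trigger /ʈ/ is retroflex, so /z/ must become retroflex as well.
Changing only its place to retroflex gives [ʐ] — the voiced retroflex fricative.

[ɟɪʈʐɛ]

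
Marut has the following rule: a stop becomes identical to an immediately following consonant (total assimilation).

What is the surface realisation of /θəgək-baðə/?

[θəgəbbaðə]

/k/ is the segment targeted by the rule; it sits immediately before /b/, so it assimilates completely and surfaces as [b].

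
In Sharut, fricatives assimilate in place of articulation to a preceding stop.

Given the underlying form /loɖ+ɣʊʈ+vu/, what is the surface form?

[loɖʐʊʈʐu]

/ɣ/ is a voiced velar fricative. The preceding trigger /ɖ/ is retroflex, so /ɣ/ must become retroflex as well.
The voiced retroflex fricative is [ʐ], so /ɣ/ → [ʐ].
At the second juncture, /v/ likewise becomes [ʐ] adjacent to /ʈ/.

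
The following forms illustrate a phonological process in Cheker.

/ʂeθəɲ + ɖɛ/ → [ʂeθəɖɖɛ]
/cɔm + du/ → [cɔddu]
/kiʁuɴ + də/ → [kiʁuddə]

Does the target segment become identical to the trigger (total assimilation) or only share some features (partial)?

total assimilation

Underlying /ɲ/ is realised as [ɖ] next to /ɖ/; /ɖ/ itself does not change.
The output [ɖ] is identical to the trigger /ɖ/ — every feature (place, manner, voicing) has been copied — so this is total assimilation.
The other forms behave the same way: /m/ → [d] before /d/; /ɴ/ → [d] before /d/ — in each case the output is a copy of the following consonant.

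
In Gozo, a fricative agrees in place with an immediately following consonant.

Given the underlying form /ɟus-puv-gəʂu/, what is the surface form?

[ɟuɸpuɣgəʂu]

/s/ is a voiceless alveolar fricative. The following trigger /p/ is bilabial, so /s/ must become bilabial as well.
The voiceless bilabial fricative is [ɸ], so /s/ → [ɸ].
The same rule applies at the second boundary: /v/ → [ɣ] next to /g/.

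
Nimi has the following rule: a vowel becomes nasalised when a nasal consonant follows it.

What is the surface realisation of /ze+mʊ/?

The vowel /e/ is adjacent to the following nasal /m/, so it acquires [+nasal] and surfaces as [ẽ].

[zẽmʊ]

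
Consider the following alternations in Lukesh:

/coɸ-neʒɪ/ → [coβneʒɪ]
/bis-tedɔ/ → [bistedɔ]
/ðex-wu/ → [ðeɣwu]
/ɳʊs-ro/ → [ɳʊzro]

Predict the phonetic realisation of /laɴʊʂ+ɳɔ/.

The data show regressive voicing assimilation: /ɸ/ → [β] before /n/; /x/ → [ɣ] before /w/; /s/ → [z] before /r/. In each pair only voicing changes, matching the following consonant, while place and manner stay constant.
Nothing changes in [bistedɔ]: there the adjacent consonants already agree in voicing (/s/ and /t/ are both voiceless), so this form is consistent with the same rule.
The rule targets /ʂ/ (voiceless retroflex fricative), which sits before the trigger /ɳ/ (voiced).
Changing only its voicing to voiced gives [ʐ] — the voiced retroflex fricative.

[laɴʊʐɳɔ]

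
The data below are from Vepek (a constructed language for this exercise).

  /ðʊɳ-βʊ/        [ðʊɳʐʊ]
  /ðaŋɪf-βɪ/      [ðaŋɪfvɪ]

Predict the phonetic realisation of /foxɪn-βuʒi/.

The data show progressive place assimilation: /β/ → [ʐ] after /ɳ/; /β/ → [v] after /f/. In each pair only place changes, matching the preceding consonant, while manner and voice stay constant.
/β/ is a voiced bilabial fricative. The preceding trigger /n/ is alveolar, so /β/ must become alveolar as well.
A voiced alveolar fricative is [z], so the surface segment is [z].

[foxɪnzuʒi]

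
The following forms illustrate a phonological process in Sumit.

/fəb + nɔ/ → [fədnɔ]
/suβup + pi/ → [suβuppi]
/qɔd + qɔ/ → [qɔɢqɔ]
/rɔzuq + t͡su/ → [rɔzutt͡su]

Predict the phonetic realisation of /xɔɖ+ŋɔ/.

[xɔgŋɔ]

The data show regressive place assimilation: /b/ → [d] before /n/; /d/ → [ɢ] before /q/; /q/ → [t] before /t͡s/. In each pair only place changes, matching the following consonant, while manner and voice stay constant.
No alternation appears in [suβuppi]: there the adjacent consonants already agree in place (/p/ and /p/ are both bilabial), so this form is consistent with the same rule.
/ɖ/ is a voiced retroflex stop. The following trigger /ŋ/ is velar, so /ɖ/ must become velar as well.
A voiced velar stop is [g], so the surface segment is [g].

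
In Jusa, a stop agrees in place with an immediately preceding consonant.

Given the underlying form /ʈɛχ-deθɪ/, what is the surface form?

/d/ is a voiced alveolar stop. The preceding trigger /χ/ is uvular, so /d/ must become uvular as well.
Changing only its place to uvular gives [ɢ] — the voiced uvular stop.

[ʈɛχɢeθɪ]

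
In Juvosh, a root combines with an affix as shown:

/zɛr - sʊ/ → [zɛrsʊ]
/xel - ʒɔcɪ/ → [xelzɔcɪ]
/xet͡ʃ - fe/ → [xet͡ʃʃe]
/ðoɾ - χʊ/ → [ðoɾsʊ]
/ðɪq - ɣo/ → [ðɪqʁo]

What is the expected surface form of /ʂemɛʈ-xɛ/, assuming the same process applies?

[ʂemɛʈʂɛ]

The data show progressive place assimilation: /ʒ/ → [z] after /l/; /f/ → [ʃ] after /t͡ʃ/; /χ/ → [s] after /ɾ/; /ɣ/ → [ʁ] after /q/. In each pair only place changes, matching the preceding consonant, while manner and voice stay constant.
No alternation appears in [zɛrsʊ]: there the adjacent consonants already agree in place (/s/ and /r/ are both alveolar), so this form is consistent with the same rule.
/x/ is a voiceless velar fricative. The preceding trigger /ʈ/ is retroflex, so /x/ must become retroflex as well.
The voiceless retroflex fricative is [ʂ], so /x/ → [ʂ].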